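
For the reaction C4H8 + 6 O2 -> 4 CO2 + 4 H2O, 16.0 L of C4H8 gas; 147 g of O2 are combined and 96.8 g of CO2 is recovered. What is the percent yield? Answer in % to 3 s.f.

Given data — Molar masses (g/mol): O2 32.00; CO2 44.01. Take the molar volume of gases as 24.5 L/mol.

n(C4H8) = 16.00 / 24.5 = 0.6531 mol
n(O2) = 147.0 / 32.00 = 4.594 mol
n/ν → C4H8: 0.6531, O2: 0.7657; C4H8 is limiting.
theoretical n(CO2) = (4/1) × 0.6531 = 2.612 mol → 115.0 g
% yield = 96.8 / 115.0 × 100 = 84.17 %

84.2 %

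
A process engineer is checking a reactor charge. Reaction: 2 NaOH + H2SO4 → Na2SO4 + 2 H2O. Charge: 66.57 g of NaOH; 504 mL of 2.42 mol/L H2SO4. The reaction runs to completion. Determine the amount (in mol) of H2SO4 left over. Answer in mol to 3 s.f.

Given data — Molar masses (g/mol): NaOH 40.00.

0.388 mol

n(NaOH) = 66.57 / 40.00 = 1.664 mol
n(H2SO4) = 2.42 × 504.0/1000 = 1.220 mol
n/ν for NaOH = 1.664/2 = 0.8320
n/ν for H2SO4 = 1.220/1 = 1.220
Smallest n/ν is NaOH → limiting reagent.
H2SO4 consumed = (1/2) × 1.664 = 0.8320 mol
H2SO4 remaining = 1.220 − 0.8320 = 0.3880 mol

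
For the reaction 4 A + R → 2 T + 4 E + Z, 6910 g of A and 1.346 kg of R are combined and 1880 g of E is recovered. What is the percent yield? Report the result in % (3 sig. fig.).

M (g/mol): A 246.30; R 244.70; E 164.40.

n(A) = 6910 / 246.30 = 28.06 mol
n(R) = 1.346×1000 / 244.70 = 5.501 mol
n/ν for A = 28.06/4 = 7.015
n/ν for R = 5.501/1 = 5.501
Smallest n/ν is R → limiting reagent.
theoretical n(E) = (4/1) × 5.501 = 22.00 mol → 3617 g
% yield = 1880 / 3617 × 100 = 51.98 %

52.0 %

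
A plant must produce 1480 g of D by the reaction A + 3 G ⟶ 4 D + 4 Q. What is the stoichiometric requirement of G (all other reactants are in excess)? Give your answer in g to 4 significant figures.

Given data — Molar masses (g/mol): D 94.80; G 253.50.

n(D) = 1480 / 94.80 = 15.61 mol
n(G) = (3/4) × 15.61 = 11.71 mol
mass = 11.71 × 253.50 = 2968 g

2968 g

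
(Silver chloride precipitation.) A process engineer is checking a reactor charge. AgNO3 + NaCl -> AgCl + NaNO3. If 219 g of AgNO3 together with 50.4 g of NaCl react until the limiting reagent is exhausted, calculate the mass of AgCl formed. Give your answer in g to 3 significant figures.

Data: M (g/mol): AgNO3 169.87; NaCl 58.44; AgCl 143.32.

n(AgNO3) = 219.0 / 169.87 = 1.289 mol
n(NaCl) = 50.40 / 58.44 = 0.8624 mol
n/ν for AgNO3 = 1.289/1 = 1.289
n/ν for NaCl = 0.8624/1 = 0.8624
Smallest n/ν is NaCl → limiting reagent.
n(AgCl) = (1/1) × 0.8624 = 0.8624 mol
mass = 0.8624 × 143.32 = 123.6 g

124 g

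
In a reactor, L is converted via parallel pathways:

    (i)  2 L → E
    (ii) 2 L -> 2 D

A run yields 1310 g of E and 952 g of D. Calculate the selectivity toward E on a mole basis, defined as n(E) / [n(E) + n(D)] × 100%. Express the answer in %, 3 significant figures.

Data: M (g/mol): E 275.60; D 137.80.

40.8 %

n(E) = 1310 / 275.60 = 4.753 mol
n(D) = 952 / 137.80 = 6.909 mol
selectivity = 4.753/(4.753+6.909) × 100 = 40.76 %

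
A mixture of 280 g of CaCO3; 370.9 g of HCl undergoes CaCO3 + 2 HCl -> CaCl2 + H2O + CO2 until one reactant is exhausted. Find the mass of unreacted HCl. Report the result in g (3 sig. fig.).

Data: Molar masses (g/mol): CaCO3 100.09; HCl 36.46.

n(CaCO3) = 280.0 / 100.09 = 2.797 mol
n(HCl) = 370.9 / 36.46 = 10.17 mol
n/ν → CaCO3: 2.797, HCl: 5.085; CaCO3 is limiting.
HCl consumed = (2/1) × 2.797 = 5.594 mol
HCl remaining = 10.17 − 5.594 = 4.576 mol
mass = 4.576 × 36.46 = 166.8 g

167 g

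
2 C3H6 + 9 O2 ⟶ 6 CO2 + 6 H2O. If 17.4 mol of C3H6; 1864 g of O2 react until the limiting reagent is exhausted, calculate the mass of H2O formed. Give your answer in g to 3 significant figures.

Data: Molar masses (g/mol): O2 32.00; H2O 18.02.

n(C3H6) = 17.40 mol
n(O2) = 1864 / 32.00 = 58.25 mol
n/ν for C3H6 = 17.40/2 = 8.700
n/ν for O2 = 58.25/9 = 6.472
Smallest n/ν is O2 → limiting reagent.
n(H2O) = (6/9) × 58.25 = 38.83 mol
mass = 38.83 × 18.02 = 699.7 g

700 g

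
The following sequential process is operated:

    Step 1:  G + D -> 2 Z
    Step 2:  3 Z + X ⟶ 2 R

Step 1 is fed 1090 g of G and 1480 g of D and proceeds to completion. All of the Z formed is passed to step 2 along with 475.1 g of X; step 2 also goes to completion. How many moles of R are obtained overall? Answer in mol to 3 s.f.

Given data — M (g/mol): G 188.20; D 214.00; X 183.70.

Step 1:
n(G) = 1090 / 188.20 = 5.792 mol
n(D) = 1480 / 214.00 = 6.916 mol
n/ν for G = 5.792/1 = 5.792
n/ν for D = 6.916/1 = 6.916
Smallest n/ν is G → limiting reagent.
n(Z) produced = (2/1) × 5.792 = 11.58 mol
Step 2:
n(Z) available = 11.58 mol
n(X) = 475.1 / 183.70 = 2.586 mol
n/ν for Z = 11.58/3 = 3.860
n/ν for X = 2.586/1 = 2.586
Smallest n/ν is X → limiting reagent.
n(R) = (2/1) × 2.586 = 5.172 mol

5.17 mol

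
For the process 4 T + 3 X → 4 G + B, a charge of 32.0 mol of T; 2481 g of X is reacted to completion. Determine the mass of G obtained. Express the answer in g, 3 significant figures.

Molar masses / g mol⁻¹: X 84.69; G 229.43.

7340 g

n(T) = 32.00 mol
n(X) = 2481 / 84.69 = 29.30 mol
n/ν → T: 8.000, X: 9.767; T is limiting.
n(G) = (4/4) × 32.00 = 32.00 mol
mass = 32.00 × 229.43 = 7342 g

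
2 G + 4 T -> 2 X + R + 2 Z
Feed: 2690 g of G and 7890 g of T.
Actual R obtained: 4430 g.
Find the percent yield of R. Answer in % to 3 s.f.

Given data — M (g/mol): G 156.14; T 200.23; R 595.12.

n(G) = 2690 / 156.14 = 17.23 mol
n(T) = 7890 / 200.23 = 39.40 mol
n/ν → G: 8.615, T: 9.850; G is limiting.
theoretical n(R) = (1/2) × 17.23 = 8.615 mol → 5127 g
% yield = 4430 / 5127 × 100 = 86.41 %

86.4 %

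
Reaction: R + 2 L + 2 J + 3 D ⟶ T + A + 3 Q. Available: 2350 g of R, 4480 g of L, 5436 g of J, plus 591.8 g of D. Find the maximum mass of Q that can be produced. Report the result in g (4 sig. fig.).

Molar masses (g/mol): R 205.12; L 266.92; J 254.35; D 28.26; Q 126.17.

n(R) = 2350 / 205.12 = 11.46 mol
n(L) = 4480 / 266.92 = 16.78 mol
n(J) = 5436 / 254.35 = 21.37 mol
n(D) = 591.8 / 28.26 = 20.94 mol
n/ν for R = 11.46/1 = 11.46
n/ν for L = 16.78/2 = 8.390
n/ν for J = 21.37/2 = 10.69
n/ν for D = 20.94/3 = 6.980
Smallest n/ν is D → limiting reagent.
n(Q) = (3/3) × 20.94 = 20.94 mol
mass = 20.94 × 126.17 = 2642 g

2642 g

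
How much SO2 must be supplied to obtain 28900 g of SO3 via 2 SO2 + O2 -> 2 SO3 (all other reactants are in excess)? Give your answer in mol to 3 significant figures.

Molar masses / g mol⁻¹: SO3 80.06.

n(SO3) = 28900 / 80.06 = 361.0 mol
n(SO2) = (2/2) × 361.0 = 361.0 mol

361 mol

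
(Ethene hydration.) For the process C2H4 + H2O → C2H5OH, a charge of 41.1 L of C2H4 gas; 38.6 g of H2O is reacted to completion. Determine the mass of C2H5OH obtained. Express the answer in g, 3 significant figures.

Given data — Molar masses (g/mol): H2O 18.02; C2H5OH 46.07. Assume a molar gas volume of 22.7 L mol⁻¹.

n(C2H4) = 41.10 / 22.7 = 1.811 mol
n(H2O) = 38.60 / 18.02 = 2.142 mol
n/ν → C2H4: 1.811, H2O: 2.142; C2H4 is limiting.
n(C2H5OH) = (1/1) × 1.811 = 1.811 mol
mass = 1.811 × 46.07 = 83.43 g

83.4 g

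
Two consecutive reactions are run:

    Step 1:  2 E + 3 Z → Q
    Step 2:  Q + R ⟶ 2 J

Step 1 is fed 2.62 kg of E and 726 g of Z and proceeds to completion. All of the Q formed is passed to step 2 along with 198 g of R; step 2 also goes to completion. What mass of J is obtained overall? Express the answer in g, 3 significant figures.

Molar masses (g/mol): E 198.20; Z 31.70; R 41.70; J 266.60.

2530 g

Step 1:
n(E) = 2.620×1000 / 198.20 = 13.22 mol
n(Z) = 726.0 / 31.70 = 22.90 mol
n/ν for E = 13.22/2 = 6.610
n/ν for Z = 22.90/3 = 7.633
Smallest n/ν is E → limiting reagent.
n(Q) produced = (1/2) × 13.22 = 6.610 mol
Step 2:
n(Q) available = 6.610 mol
n(R) = 198.0 / 41.70 = 4.748 mol
n/ν for Q = 6.610/1 = 6.610
n/ν for R = 4.748/1 = 4.748
Smallest n/ν is R → limiting reagent.
n(J) = (2/1) × 4.748 = 9.496 mol
mass = 9.496 × 266.60 = 2532 g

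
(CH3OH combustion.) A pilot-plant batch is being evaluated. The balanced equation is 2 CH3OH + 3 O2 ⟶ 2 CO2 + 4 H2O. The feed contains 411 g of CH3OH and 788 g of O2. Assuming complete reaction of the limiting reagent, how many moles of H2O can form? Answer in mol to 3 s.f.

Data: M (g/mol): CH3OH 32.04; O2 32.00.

n(CH3OH) = 411.0 / 32.04 = 12.83 mol
n(O2) = 788.0 / 32.00 = 24.63 mol
n/ν → CH3OH: 6.415, O2: 8.210; CH3OH is limiting.
n(H2O) = (4/2) × 12.83 = 25.66 mol

25.7 mol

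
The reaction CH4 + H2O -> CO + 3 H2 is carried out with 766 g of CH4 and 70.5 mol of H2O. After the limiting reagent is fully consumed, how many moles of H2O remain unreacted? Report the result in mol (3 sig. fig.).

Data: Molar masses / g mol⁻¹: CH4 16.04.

n(CH4) = 766.0 / 16.04 = 47.76 mol
n(H2O) = 70.50 mol
n/ν for CH4 = 47.76/1 = 47.76
n/ν for H2O = 70.50/1 = 70.50
Smallest n/ν is CH4 → limiting reagent.
H2O consumed = (1/1) × 47.76 = 47.76 mol
H2O remaining = 70.50 − 47.76 = 22.74 mol

22.7 mol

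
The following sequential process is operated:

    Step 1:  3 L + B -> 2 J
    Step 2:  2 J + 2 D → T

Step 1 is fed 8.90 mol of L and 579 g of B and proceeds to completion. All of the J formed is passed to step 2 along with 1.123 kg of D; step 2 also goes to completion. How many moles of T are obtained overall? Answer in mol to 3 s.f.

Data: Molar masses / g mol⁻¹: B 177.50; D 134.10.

Step 1:
n(L) = 8.900 mol
n(B) = 579.0 / 177.50 = 3.262 mol
n/ν for L = 8.900/3 = 2.967
n/ν for B = 3.262/1 = 3.262
Smallest n/ν is L → limiting reagent.
n(J) produced = (2/3) × 8.900 = 5.933 mol
Step 2:
n(J) available = 5.933 mol
n(D) = 1.123×1000 / 134.10 = 8.374 mol
n/ν for J = 5.933/2 = 2.967
n/ν for D = 8.374/2 = 4.187
Smallest n/ν is J → limiting reagent.
n(T) = (1/2) × 5.933 = 2.967 mol

2.97 mol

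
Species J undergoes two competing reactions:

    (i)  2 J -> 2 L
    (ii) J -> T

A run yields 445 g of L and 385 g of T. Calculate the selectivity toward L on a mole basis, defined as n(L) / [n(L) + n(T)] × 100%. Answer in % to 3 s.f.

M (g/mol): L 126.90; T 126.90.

53.6 %

n(L) = 445 / 126.90 = 3.507 mol
n(T) = 385 / 126.90 = 3.034 mol
selectivity = 3.507/(3.507+3.034) × 100 = 53.62 %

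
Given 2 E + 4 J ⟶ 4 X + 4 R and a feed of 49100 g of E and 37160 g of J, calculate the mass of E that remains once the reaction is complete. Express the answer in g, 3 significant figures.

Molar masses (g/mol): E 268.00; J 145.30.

n(E) = 49100 / 268.00 = 183.2 mol
n(J) = 37160 / 145.30 = 255.7 mol
n/ν for E = 183.2/2 = 91.60
n/ν for J = 255.7/4 = 63.93
Smallest n/ν is J → limiting reagent.
E consumed = (2/4) × 255.7 = 127.9 mol
E remaining = 183.2 − 127.9 = 55.30 mol
mass = 55.30 × 268.00 = 14820 g

14800 g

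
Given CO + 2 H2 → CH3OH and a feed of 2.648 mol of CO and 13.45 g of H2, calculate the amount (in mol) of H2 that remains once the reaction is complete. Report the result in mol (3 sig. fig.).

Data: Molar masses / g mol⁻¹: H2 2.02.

1.36 mol

n(CO) = 2.648 mol
n(H2) = 13.45 / 2.02 = 6.658 mol
n/ν for CO = 2.648/1 = 2.648
n/ν for H2 = 6.658/2 = 3.329
Smallest n/ν is CO → limiting reagent.
H2 consumed = (2/1) × 2.648 = 5.296 mol
H2 remaining = 6.658 − 5.296 = 1.362 mol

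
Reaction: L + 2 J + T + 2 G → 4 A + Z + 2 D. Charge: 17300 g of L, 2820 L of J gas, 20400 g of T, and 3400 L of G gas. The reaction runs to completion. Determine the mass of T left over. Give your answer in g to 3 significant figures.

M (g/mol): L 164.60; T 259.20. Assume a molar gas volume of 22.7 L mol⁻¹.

n(L) = 17300 / 164.60 = 105.1 mol
n(J) = 2820 / 22.7 = 124.2 mol
n(T) = 20400 / 259.20 = 78.70 mol
n(G) = 3400 / 22.7 = 149.8 mol
n/ν → L: 105.1, J: 62.10, T: 78.70, G: 74.90; J is limiting.
T consumed = (1/2) × 124.2 = 62.10 mol
T remaining = 78.70 − 62.10 = 16.60 mol
mass = 16.60 × 259.20 = 4303 g

4300 g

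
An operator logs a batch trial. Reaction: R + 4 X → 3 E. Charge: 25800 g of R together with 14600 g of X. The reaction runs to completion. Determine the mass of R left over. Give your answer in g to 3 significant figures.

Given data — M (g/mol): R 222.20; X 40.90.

5970 g

n(R) = 25800 / 222.20 = 116.1 mol
n(X) = 14600 / 40.90 = 357.0 mol
n/ν for R = 116.1/1 = 116.1
n/ν for X = 357.0/4 = 89.25
Smallest n/ν is X → limiting reagent.
R consumed = (1/4) × 357.0 = 89.25 mol
R remaining = 116.1 − 89.25 = 26.85 mol
mass = 26.85 × 222.20 = 5966 g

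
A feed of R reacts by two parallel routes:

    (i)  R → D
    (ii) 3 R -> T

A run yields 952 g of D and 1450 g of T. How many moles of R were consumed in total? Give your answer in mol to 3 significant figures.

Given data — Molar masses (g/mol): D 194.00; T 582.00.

n(D) = 952 / 194.00 = 4.907 mol
n(T) = 1450 / 582.00 = 2.491 mol
n(R) via (i) = (1/1)×4.907 = 4.907 mol
n(R) via (ii) = (3/1)×2.491 = 7.473 mol
total n(R) = 4.907 + 7.473 = 12.38 mol

12.4 mol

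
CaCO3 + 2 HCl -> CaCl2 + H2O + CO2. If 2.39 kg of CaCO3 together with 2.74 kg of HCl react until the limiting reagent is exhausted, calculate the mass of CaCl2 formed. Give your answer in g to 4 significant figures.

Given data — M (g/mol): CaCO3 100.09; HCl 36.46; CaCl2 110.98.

2650 g

n(CaCO3) = 2.390×1000 / 100.09 = 23.88 mol
n(HCl) = 2.740×1000 / 36.46 = 75.15 mol
n/ν for CaCO3 = 23.88/1 = 23.88
n/ν for HCl = 75.15/2 = 37.58
Smallest n/ν is CaCO3 → limiting reagent.
n(CaCl2) = (1/1) × 23.88 = 23.88 mol
mass = 23.88 × 110.98 = 2650 g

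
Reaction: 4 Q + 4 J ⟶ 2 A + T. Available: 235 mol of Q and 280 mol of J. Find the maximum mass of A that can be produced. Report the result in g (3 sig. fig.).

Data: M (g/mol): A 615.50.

n(Q) = 235.0 mol
n(J) = 280.0 mol
n/ν for Q = 235.0/4 = 58.75
n/ν for J = 280.0/4 = 70.00
Smallest n/ν is Q → limiting reagent.
n(A) = (2/4) × 235.0 = 117.5 mol
mass = 117.5 × 615.50 = 72320 g

72300 g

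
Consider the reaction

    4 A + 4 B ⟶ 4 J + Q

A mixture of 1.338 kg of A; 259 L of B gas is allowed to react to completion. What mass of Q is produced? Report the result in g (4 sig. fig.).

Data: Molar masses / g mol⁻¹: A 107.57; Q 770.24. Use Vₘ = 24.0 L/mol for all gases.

2078 g

n(A) = 1.338×1000 / 107.57 = 12.44 mol
n(B) = 259.0 / 24.0 = 10.79 mol
n/ν → A: 3.110, B: 2.698; B is limiting.
n(Q) = (1/4) × 10.79 = 2.698 mol
mass = 2.698 × 770.24 = 2078 g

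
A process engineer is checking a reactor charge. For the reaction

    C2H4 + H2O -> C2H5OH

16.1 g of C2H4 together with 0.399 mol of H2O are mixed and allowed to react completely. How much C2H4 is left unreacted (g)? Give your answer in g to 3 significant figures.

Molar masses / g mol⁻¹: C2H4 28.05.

n(C2H4) = 16.10 / 28.05 = 0.5740 mol
n(H2O) = 0.3990 mol
n/ν for C2H4 = 0.5740/1 = 0.5740
n/ν for H2O = 0.3990/1 = 0.3990
Smallest n/ν is H2O → limiting reagent.
C2H4 consumed = (1/1) × 0.3990 = 0.3990 mol
C2H4 remaining = 0.5740 − 0.3990 = 0.1750 mol
mass = 0.1750 × 28.05 = 4.909 g

4.91 g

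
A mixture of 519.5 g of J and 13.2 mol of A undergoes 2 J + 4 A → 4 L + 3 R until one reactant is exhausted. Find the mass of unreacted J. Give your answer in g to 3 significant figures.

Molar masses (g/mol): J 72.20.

n(J) = 519.5 / 72.20 = 7.195 mol
n(A) = 13.20 mol
n/ν for J = 7.195/2 = 3.598
n/ν for A = 13.20/4 = 3.300
Smallest n/ν is A → limiting reagent.
J consumed = (2/4) × 13.20 = 6.600 mol
J remaining = 7.195 − 6.600 = 0.5950 mol
mass = 0.5950 × 72.20 = 42.96 g

43.0 g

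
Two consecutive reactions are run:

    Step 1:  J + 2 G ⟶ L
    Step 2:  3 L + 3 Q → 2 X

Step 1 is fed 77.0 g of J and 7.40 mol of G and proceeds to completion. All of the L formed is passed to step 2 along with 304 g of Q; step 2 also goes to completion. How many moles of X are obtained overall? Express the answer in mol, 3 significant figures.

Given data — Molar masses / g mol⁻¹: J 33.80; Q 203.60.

0.995 mol

Step 1:
n(J) = 77.00 / 33.80 = 2.278 mol
n(G) = 7.400 mol
n/ν for J = 2.278/1 = 2.278
n/ν for G = 7.400/2 = 3.700
Smallest n/ν is J → limiting reagent.
n(L) produced = (1/1) × 2.278 = 2.278 mol
Step 2:
n(L) available = 2.278 mol
n(Q) = 304.0 / 203.60 = 1.493 mol
n/ν for L = 2.278/3 = 0.7593
n/ν for Q = 1.493/3 = 0.4977
Smallest n/ν is Q → limiting reagent.
n(X) = (2/3) × 1.493 = 0.9953 mol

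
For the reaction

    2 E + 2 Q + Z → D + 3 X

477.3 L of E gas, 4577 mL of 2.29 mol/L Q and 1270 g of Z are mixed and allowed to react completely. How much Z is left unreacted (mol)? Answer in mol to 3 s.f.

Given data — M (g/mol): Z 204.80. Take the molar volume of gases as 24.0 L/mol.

0.961 mol

n(E) = 477.3 / 24.0 = 19.89 mol
n(Q) = 2.29 × 4577/1000 = 10.48 mol
n(Z) = 1270 / 204.80 = 6.201 mol
n/ν for E = 19.89/2 = 9.945
n/ν for Q = 10.48/2 = 5.240
n/ν for Z = 6.201/1 = 6.201
Smallest n/ν is Q → limiting reagent.
Z consumed = (1/2) × 10.48 = 5.240 mol
Z remaining = 6.201 − 5.240 = 0.9610 mol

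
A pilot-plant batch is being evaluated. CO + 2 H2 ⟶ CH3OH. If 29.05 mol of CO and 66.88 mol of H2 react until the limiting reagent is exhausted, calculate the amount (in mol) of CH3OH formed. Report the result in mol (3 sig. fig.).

n(CO) = 29.05 mol
n(H2) = 66.88 mol
n/ν for CO = 29.05/1 = 29.05
n/ν for H2 = 66.88/2 = 33.44
Smallest n/ν is CO → limiting reagent.
n(CH3OH) = (1/1) × 29.05 = 29.05 mol

29.1 mol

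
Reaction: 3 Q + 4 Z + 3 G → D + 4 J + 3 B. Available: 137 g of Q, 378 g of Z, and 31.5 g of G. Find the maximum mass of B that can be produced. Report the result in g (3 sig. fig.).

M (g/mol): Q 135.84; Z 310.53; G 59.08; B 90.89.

48.5 g

n(Q) = 137.0 / 135.84 = 1.009 mol
n(Z) = 378.0 / 310.53 = 1.217 mol
n(G) = 31.50 / 59.08 = 0.5332 mol
n/ν → Q: 0.3363, Z: 0.3043, G: 0.1777; G is limiting.
n(B) = (3/3) × 0.5332 = 0.5332 mol
mass = 0.5332 × 90.89 = 48.46 g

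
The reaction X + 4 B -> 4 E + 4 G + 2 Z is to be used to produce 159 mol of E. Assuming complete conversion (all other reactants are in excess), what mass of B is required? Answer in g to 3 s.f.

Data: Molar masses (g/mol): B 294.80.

n(E) = 159.0 mol
n(B) = (4/4) × 159.0 = 159.0 mol
mass = 159.0 × 294.80 = 46870 g

46900 g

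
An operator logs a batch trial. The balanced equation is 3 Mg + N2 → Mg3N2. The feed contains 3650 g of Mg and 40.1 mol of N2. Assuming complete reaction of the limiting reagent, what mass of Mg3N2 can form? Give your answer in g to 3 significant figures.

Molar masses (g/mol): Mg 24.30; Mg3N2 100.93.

n(Mg) = 3650 / 24.30 = 150.2 mol
n(N2) = 40.10 mol
n/ν → Mg: 50.07, N2: 40.10; N2 is limiting.
n(Mg3N2) = (1/1) × 40.10 = 40.10 mol
mass = 40.10 × 100.93 = 4047 g

4050 g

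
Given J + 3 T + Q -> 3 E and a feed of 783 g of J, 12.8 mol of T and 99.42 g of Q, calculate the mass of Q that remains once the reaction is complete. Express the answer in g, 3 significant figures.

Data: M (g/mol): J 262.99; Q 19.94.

40.1 g

n(J) = 783.0 / 262.99 = 2.977 mol
n(T) = 12.80 mol
n(Q) = 99.42 / 19.94 = 4.986 mol
n/ν → J: 2.977, T: 4.267, Q: 4.986; J is limiting.
Q consumed = (1/1) × 2.977 = 2.977 mol
Q remaining = 4.986 − 2.977 = 2.009 mol
mass = 2.009 × 19.94 = 40.06 g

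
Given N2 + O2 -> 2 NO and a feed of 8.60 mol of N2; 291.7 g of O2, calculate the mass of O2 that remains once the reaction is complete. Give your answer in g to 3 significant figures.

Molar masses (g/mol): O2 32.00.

n(N2) = 8.600 mol
n(O2) = 291.7 / 32.00 = 9.116 mol
n/ν for N2 = 8.600/1 = 8.600
n/ν for O2 = 9.116/1 = 9.116
Smallest n/ν is N2 → limiting reagent.
O2 consumed = (1/1) × 8.600 = 8.600 mol
O2 remaining = 9.116 − 8.600 = 0.5160 mol
mass = 0.5160 × 32.00 = 16.51 g

16.5 g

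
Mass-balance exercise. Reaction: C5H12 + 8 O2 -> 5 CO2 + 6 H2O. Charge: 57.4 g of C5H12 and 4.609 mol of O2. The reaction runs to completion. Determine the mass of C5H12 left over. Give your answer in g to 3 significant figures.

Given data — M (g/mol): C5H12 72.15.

15.8 g

n(C5H12) = 57.40 / 72.15 = 0.7956 mol
n(O2) = 4.609 mol
n/ν for C5H12 = 0.7956/1 = 0.7956
n/ν for O2 = 4.609/8 = 0.5761
Smallest n/ν is O2 → limiting reagent.
C5H12 consumed = (1/8) × 4.609 = 0.5761 mol
C5H12 remaining = 0.7956 − 0.5761 = 0.2195 mol
mass = 0.2195 × 72.15 = 15.84 g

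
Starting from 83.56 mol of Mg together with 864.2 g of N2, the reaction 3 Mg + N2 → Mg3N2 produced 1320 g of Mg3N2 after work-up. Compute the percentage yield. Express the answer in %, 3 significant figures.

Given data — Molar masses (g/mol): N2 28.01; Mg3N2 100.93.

47.0 %

n(Mg) = 83.56 mol
n(N2) = 864.2 / 28.01 = 30.85 mol
n/ν → Mg: 27.85, N2: 30.85; Mg is limiting.
theoretical n(Mg3N2) = (1/3) × 83.56 = 27.85 mol → 2811 g
% yield = 1320 / 2811 × 100 = 46.96 %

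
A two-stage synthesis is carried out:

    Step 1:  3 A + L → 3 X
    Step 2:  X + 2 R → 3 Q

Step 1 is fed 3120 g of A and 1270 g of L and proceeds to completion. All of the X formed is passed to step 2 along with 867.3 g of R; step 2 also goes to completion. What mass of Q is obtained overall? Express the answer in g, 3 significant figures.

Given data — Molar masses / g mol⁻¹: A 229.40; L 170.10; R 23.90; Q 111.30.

Step 1:
n(A) = 3120 / 229.40 = 13.60 mol
n(L) = 1270 / 170.10 = 7.466 mol
n/ν → A: 4.533, L: 7.466; A is limiting.
n(X) produced = (3/3) × 13.60 = 13.60 mol
Step 2:
n(X) available = 13.60 mol
n(R) = 867.3 / 23.90 = 36.29 mol
n/ν → X: 13.60, R: 18.15; X is limiting.
n(Q) = (3/1) × 13.60 = 40.80 mol
mass = 40.80 × 111.30 = 4541 g

4540 g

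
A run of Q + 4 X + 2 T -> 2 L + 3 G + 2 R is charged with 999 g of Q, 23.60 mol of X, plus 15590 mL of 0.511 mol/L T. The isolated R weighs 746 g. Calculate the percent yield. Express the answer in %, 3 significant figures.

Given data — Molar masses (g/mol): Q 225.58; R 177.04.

n(Q) = 999.0 / 225.58 = 4.429 mol
n(X) = 23.60 mol
n(T) = 0.511 × 15590/1000 = 7.966 mol
n/ν → Q: 4.429, X: 5.900, T: 3.983; T is limiting.
theoretical n(R) = (2/2) × 7.966 = 7.966 mol → 1410 g
% yield = 746 / 1410 × 100 = 52.91 %

52.9 %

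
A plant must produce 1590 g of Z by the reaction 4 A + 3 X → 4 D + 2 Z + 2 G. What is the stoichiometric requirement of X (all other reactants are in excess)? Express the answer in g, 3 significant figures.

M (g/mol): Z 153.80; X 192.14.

n(Z) = 1590 / 153.80 = 10.34 mol
n(X) = (3/2) × 10.34 = 15.51 mol
mass = 15.51 × 192.14 = 2980 g

2980 g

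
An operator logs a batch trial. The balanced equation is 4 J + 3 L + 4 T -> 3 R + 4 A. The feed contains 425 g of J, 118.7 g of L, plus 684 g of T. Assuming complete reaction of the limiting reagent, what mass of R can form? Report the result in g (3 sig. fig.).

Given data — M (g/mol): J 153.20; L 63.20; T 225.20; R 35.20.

n(J) = 425.0 / 153.20 = 2.774 mol
n(L) = 118.7 / 63.20 = 1.878 mol
n(T) = 684.0 / 225.20 = 3.037 mol
n/ν for J = 2.774/4 = 0.6935
n/ν for L = 1.878/3 = 0.6260
n/ν for T = 3.037/4 = 0.7593
Smallest n/ν is L → limiting reagent.
n(R) = (3/3) × 1.878 = 1.878 mol
mass = 1.878 × 35.20 = 66.11 g

66.1 g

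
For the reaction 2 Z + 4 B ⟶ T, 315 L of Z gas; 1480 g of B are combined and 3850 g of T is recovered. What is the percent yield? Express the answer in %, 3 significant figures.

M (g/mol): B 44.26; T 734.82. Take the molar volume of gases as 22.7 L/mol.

75.5 %

n(Z) = 315.0 / 22.7 = 13.88 mol
n(B) = 1480 / 44.26 = 33.44 mol
n/ν → Z: 6.940, B: 8.360; Z is limiting.
theoretical n(T) = (1/2) × 13.88 = 6.940 mol → 5100 g
% yield = 3850 / 5100 × 100 = 75.49 %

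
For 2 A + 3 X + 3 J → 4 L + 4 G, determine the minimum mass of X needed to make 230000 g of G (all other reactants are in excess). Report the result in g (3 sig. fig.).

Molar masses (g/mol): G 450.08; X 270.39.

104000 g

n(G) = 230000 / 450.08 = 511.0 mol
n(X) = (3/4) × 511.0 = 383.3 mol
mass = 383.3 × 270.39 = 103600 g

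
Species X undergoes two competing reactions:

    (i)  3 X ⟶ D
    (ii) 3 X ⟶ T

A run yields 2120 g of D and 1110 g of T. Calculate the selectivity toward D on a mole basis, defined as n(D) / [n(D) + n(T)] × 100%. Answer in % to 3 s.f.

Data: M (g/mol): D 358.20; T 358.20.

n(D) = 2120 / 358.20 = 5.918 mol
n(T) = 1110 / 358.20 = 3.099 mol
selectivity = 5.918/(5.918+3.099) × 100 = 65.63 %

65.6 %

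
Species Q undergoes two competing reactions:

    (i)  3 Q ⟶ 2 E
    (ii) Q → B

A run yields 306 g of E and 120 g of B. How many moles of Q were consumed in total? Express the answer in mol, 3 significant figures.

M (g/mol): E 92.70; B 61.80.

6.89 mol

n(E) = 306 / 92.70 = 3.301 mol
n(B) = 120 / 61.80 = 1.942 mol
n(Q) via (i) = (3/2)×3.301 = 4.952 mol
n(Q) via (ii) = (1/1)×1.942 = 1.942 mol
total n(Q) = 4.952 + 1.942 = 6.894 mol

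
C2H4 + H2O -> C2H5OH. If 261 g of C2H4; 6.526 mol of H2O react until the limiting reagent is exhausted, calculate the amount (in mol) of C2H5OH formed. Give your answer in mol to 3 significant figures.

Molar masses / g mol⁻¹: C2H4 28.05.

n(C2H4) = 261.0 / 28.05 = 9.305 mol
n(H2O) = 6.526 mol
n/ν for C2H4 = 9.305/1 = 9.305
n/ν for H2O = 6.526/1 = 6.526
Smallest n/ν is H2O → limiting reagent.
n(C2H5OH) = (1/1) × 6.526 = 6.526 mol

6.53 mol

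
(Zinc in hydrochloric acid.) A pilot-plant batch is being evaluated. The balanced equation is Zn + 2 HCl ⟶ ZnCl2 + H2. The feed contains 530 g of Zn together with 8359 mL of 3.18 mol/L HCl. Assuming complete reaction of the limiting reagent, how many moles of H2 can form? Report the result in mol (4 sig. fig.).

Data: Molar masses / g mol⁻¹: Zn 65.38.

8.106 mol

n(Zn) = 530.0 / 65.38 = 8.106 mol
n(HCl) = 3.18 × 8359/1000 = 26.58 mol
n/ν for Zn = 8.106/1 = 8.106
n/ν for HCl = 26.58/2 = 13.29
Smallest n/ν is Zn → limiting reagent.
n(H2) = (1/1) × 8.106 = 8.106 mol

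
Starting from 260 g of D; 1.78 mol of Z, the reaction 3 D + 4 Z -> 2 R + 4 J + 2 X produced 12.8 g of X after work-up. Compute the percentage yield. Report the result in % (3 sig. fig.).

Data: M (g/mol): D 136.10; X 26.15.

n(D) = 260.0 / 136.10 = 1.910 mol
n(Z) = 1.780 mol
n/ν for D = 1.910/3 = 0.6367
n/ν for Z = 1.780/4 = 0.4450
Smallest n/ν is Z → limiting reagent.
theoretical n(X) = (2/4) × 1.780 = 0.8900 mol → 23.27 g
% yield = 12.8 / 23.27 × 100 = 55.01 %

55.0 %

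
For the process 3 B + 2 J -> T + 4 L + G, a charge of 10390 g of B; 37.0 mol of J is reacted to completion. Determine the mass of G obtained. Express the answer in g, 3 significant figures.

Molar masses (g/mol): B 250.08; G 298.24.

n(B) = 10390 / 250.08 = 41.55 mol
n(J) = 37.00 mol
n/ν for B = 41.55/3 = 13.85
n/ν for J = 37.00/2 = 18.50
Smallest n/ν is B → limiting reagent.
n(G) = (1/3) × 41.55 = 13.85 mol
mass = 13.85 × 298.24 = 4131 g

4130 g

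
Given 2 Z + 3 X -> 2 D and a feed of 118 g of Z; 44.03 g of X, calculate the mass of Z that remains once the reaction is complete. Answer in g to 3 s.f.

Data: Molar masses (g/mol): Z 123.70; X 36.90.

n(Z) = 118.0 / 123.70 = 0.9539 mol
n(X) = 44.03 / 36.90 = 1.193 mol
n/ν for Z = 0.9539/2 = 0.4770
n/ν for X = 1.193/3 = 0.3977
Smallest n/ν is X → limiting reagent.
Z consumed = (2/3) × 1.193 = 0.7953 mol
Z remaining = 0.9539 − 0.7953 = 0.1586 mol
mass = 0.1586 × 123.70 = 19.62 g

19.6 g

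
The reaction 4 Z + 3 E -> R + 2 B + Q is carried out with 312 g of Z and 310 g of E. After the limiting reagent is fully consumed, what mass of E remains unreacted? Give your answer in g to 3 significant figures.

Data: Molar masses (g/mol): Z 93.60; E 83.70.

101 g

n(Z) = 312.0 / 93.60 = 3.333 mol
n(E) = 310.0 / 83.70 = 3.704 mol
n/ν for Z = 3.333/4 = 0.8333
n/ν for E = 3.704/3 = 1.235
Smallest n/ν is Z → limiting reagent.
E consumed = (3/4) × 3.333 = 2.500 mol
E remaining = 3.704 − 2.500 = 1.204 mol
mass = 1.204 × 83.70 = 100.8 g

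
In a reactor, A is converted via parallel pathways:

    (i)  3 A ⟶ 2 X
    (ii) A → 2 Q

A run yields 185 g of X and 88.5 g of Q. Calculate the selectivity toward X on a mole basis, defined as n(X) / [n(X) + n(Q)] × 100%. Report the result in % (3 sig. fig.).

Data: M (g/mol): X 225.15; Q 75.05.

n(X) = 185 / 225.15 = 0.8217 mol
n(Q) = 88.5 / 75.05 = 1.179 mol
selectivity = 0.8217/(0.8217+1.179) × 100 = 41.07 %

41.1 %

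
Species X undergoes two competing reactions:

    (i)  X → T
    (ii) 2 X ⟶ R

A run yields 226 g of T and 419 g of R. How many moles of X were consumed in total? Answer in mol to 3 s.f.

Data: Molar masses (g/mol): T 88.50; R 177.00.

n(T) = 226 / 88.50 = 2.554 mol
n(R) = 419 / 177.00 = 2.367 mol
n(X) via (i) = (1/1)×2.554 = 2.554 mol
n(X) via (ii) = (2/1)×2.367 = 4.734 mol
total n(X) = 2.554 + 4.734 = 7.288 mol

7.29 mol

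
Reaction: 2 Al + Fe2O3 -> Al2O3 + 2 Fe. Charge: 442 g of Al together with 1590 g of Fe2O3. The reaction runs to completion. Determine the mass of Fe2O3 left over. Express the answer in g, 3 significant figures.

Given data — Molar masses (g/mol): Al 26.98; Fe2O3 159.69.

n(Al) = 442.0 / 26.98 = 16.38 mol
n(Fe2O3) = 1590 / 159.69 = 9.957 mol
n/ν → Al: 8.190, Fe2O3: 9.957; Al is limiting.
Fe2O3 consumed = (1/2) × 16.38 = 8.190 mol
Fe2O3 remaining = 9.957 − 8.190 = 1.767 mol
mass = 1.767 × 159.69 = 282.2 g

282 g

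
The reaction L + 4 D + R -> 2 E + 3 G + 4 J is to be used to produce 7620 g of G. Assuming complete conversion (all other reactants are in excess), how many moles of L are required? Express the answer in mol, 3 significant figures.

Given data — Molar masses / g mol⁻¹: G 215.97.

11.8 mol

n(G) = 7620 / 215.97 = 35.28 mol
n(L) = (1/3) × 35.28 = 11.76 mol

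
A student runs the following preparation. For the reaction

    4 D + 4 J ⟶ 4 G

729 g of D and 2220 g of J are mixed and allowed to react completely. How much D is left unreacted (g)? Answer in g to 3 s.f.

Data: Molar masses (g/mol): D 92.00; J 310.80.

n(D) = 729.0 / 92.00 = 7.924 mol
n(J) = 2220 / 310.80 = 7.143 mol
n/ν → D: 1.981, J: 1.786; J is limiting.
D consumed = (4/4) × 7.143 = 7.143 mol
D remaining = 7.924 − 7.143 = 0.7810 mol
mass = 0.7810 × 92.00 = 71.85 g

71.9 g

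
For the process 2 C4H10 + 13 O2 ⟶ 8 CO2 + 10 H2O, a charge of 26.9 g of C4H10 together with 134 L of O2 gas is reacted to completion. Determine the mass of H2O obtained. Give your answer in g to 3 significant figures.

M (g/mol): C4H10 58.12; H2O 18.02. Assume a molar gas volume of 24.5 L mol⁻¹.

n(C4H10) = 26.90 / 58.12 = 0.4628 mol
n(O2) = 134.0 / 24.5 = 5.469 mol
n/ν → C4H10: 0.2314, O2: 0.4207; C4H10 is limiting.
n(H2O) = (10/2) × 0.4628 = 2.314 mol
mass = 2.314 × 18.02 = 41.70 g

41.7 g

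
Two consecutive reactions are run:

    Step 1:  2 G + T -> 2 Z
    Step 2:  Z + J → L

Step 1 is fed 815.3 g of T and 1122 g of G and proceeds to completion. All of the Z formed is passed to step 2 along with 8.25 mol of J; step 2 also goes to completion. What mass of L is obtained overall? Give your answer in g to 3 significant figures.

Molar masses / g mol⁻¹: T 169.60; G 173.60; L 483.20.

3120 g

Step 1:
n(T) = 815.3 / 169.60 = 4.807 mol
n(G) = 1122 / 173.60 = 6.463 mol
n/ν → T: 4.807, G: 3.232; G is limiting.
n(Z) produced = (2/2) × 6.463 = 6.463 mol
Step 2:
n(Z) available = 6.463 mol
n(J) = 8.250 mol
n/ν → Z: 6.463, J: 8.250; Z is limiting.
n(L) = (1/1) × 6.463 = 6.463 mol
mass = 6.463 × 483.20 = 3123 g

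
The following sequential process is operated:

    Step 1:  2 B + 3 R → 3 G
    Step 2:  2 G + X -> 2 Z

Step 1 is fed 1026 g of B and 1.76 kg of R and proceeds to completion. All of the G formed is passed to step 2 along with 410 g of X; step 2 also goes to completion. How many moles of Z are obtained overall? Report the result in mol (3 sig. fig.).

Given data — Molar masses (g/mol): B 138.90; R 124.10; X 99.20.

Step 1:
n(B) = 1026 / 138.90 = 7.387 mol
n(R) = 1.760×1000 / 124.10 = 14.18 mol
n/ν for B = 7.387/2 = 3.694
n/ν for R = 14.18/3 = 4.727
Smallest n/ν is B → limiting reagent.
n(G) produced = (3/2) × 7.387 = 11.08 mol
Step 2:
n(G) available = 11.08 mol
n(X) = 410.0 / 99.20 = 4.133 mol
n/ν for G = 11.08/2 = 5.540
n/ν for X = 4.133/1 = 4.133
Smallest n/ν is X → limiting reagent.
n(Z) = (2/1) × 4.133 = 8.266 mol

8.27 mol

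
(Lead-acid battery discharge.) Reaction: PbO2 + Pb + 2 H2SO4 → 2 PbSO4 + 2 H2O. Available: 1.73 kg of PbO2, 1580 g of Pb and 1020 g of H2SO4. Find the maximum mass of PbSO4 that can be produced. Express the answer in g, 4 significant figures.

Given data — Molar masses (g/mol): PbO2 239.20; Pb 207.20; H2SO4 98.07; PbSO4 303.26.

n(PbO2) = 1.730×1000 / 239.20 = 7.232 mol
n(Pb) = 1580 / 207.20 = 7.625 mol
n(H2SO4) = 1020 / 98.07 = 10.40 mol
n/ν for PbO2 = 7.232/1 = 7.232
n/ν for Pb = 7.625/1 = 7.625
n/ν for H2SO4 = 10.40/2 = 5.200
Smallest n/ν is H2SO4 → limiting reagent.
n(PbSO4) = (2/2) × 10.40 = 10.40 mol
mass = 10.40 × 303.26 = 3154 g

3154 g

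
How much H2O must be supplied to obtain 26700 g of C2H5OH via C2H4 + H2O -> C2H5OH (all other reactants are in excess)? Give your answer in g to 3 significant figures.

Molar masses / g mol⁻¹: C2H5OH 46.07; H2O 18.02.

10400 g

n(C2H5OH) = 26700 / 46.07 = 579.6 mol
n(H2O) = (1/1) × 579.6 = 579.6 mol
mass = 579.6 × 18.02 = 10440 g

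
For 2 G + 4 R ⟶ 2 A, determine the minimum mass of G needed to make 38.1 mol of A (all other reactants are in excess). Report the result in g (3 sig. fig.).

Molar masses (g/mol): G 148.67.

5660 g

n(A) = 38.10 mol
n(G) = (2/2) × 38.10 = 38.10 mol
mass = 38.10 × 148.67 = 5664 g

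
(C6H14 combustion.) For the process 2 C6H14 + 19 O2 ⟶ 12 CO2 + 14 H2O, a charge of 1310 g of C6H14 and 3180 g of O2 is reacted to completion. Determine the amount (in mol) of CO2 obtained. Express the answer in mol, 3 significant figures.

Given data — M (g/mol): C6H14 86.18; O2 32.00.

62.8 mol

n(C6H14) = 1310 / 86.18 = 15.20 mol
n(O2) = 3180 / 32.00 = 99.38 mol
n/ν for C6H14 = 15.20/2 = 7.600
n/ν for O2 = 99.38/19 = 5.231
Smallest n/ν is O2 → limiting reagent.
n(CO2) = (12/19) × 99.38 = 62.77 mol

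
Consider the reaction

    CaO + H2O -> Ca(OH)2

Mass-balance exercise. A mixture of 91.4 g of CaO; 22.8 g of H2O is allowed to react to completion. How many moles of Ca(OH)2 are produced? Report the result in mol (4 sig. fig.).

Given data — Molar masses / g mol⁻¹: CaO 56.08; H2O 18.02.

n(CaO) = 91.40 / 56.08 = 1.630 mol
n(H2O) = 22.80 / 18.02 = 1.265 mol
n/ν for CaO = 1.630/1 = 1.630
n/ν for H2O = 1.265/1 = 1.265
Smallest n/ν is H2O → limiting reagent.
n(Ca(OH)2) = (1/1) × 1.265 = 1.265 mol

1.265 mol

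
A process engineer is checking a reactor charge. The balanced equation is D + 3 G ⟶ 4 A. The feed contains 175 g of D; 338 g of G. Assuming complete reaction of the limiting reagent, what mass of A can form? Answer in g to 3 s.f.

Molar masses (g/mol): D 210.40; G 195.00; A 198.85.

n(D) = 175.0 / 210.40 = 0.8317 mol
n(G) = 338.0 / 195.00 = 1.733 mol
n/ν for D = 0.8317/1 = 0.8317
n/ν for G = 1.733/3 = 0.5777
Smallest n/ν is G → limiting reagent.
n(A) = (4/3) × 1.733 = 2.311 mol
mass = 2.311 × 198.85 = 459.5 g

460 g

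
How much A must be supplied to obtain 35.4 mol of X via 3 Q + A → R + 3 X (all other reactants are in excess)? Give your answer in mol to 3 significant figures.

11.8 mol

n(X) = 35.40 mol
n(A) = (1/3) × 35.40 = 11.80 mol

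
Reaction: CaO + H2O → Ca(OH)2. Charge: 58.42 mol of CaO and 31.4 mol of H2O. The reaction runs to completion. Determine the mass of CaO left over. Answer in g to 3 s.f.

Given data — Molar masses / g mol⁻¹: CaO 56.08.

n(CaO) = 58.42 mol
n(H2O) = 31.40 mol
n/ν → CaO: 58.42, H2O: 31.40; H2O is limiting.
CaO consumed = (1/1) × 31.40 = 31.40 mol
CaO remaining = 58.42 − 31.40 = 27.02 mol
mass = 27.02 × 56.08 = 1515 g

1520 g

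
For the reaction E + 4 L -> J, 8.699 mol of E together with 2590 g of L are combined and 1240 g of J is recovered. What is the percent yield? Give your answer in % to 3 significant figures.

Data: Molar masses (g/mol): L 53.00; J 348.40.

40.9 %

n(E) = 8.699 mol
n(L) = 2590 / 53.00 = 48.87 mol
n/ν → E: 8.699, L: 12.22; E is limiting.
theoretical n(J) = (1/1) × 8.699 = 8.699 mol → 3031 g
% yield = 1240 / 3031 × 100 = 40.91 %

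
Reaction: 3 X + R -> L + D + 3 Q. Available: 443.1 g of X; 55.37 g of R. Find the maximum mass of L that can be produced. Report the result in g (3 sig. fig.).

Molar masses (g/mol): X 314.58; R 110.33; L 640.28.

n(X) = 443.1 / 314.58 = 1.409 mol
n(R) = 55.37 / 110.33 = 0.5019 mol
n/ν for X = 1.409/3 = 0.4697
n/ν for R = 0.5019/1 = 0.5019
Smallest n/ν is X → limiting reagent.
n(L) = (1/3) × 1.409 = 0.4697 mol
mass = 0.4697 × 640.28 = 300.7 g

301 g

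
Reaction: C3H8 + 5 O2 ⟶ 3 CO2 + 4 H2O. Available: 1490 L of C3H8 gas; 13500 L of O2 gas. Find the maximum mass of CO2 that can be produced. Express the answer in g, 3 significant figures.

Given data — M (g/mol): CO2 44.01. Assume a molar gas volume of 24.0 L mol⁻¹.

8200 g

n(C3H8) = 1490 / 24.0 = 62.08 mol
n(O2) = 13500 / 24.0 = 562.5 mol
n/ν for C3H8 = 62.08/1 = 62.08
n/ν for O2 = 562.5/5 = 112.5
Smallest n/ν is C3H8 → limiting reagent.
n(CO2) = (3/1) × 62.08 = 186.2 mol
mass = 186.2 × 44.01 = 8195 g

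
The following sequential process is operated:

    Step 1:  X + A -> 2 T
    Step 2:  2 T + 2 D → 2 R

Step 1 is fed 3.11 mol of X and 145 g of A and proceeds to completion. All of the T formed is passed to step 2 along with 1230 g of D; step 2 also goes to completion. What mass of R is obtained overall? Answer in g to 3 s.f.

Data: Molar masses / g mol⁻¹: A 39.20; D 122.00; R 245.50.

Step 1:
n(X) = 3.110 mol
n(A) = 145.0 / 39.20 = 3.699 mol
n/ν for X = 3.110/1 = 3.110
n/ν for A = 3.699/1 = 3.699
Smallest n/ν is X → limiting reagent.
n(T) produced = (2/1) × 3.110 = 6.220 mol
Step 2:
n(T) available = 6.220 mol
n(D) = 1230 / 122.00 = 10.08 mol
n/ν for T = 6.220/2 = 3.110
n/ν for D = 10.08/2 = 5.040
Smallest n/ν is T → limiting reagent.
n(R) = (2/2) × 6.220 = 6.220 mol
mass = 6.220 × 245.50 = 1527 g

1530 g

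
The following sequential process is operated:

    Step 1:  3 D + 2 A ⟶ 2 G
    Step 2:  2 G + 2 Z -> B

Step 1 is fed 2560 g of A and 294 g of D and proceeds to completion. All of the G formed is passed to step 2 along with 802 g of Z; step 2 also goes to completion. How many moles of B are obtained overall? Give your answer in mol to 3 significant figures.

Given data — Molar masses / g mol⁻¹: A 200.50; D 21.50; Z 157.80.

2.54 mol

Step 1:
n(A) = 2560 / 200.50 = 12.77 mol
n(D) = 294.0 / 21.50 = 13.67 mol
n/ν for A = 12.77/2 = 6.385
n/ν for D = 13.67/3 = 4.557
Smallest n/ν is D → limiting reagent.
n(G) produced = (2/3) × 13.67 = 9.113 mol
Step 2:
n(G) available = 9.113 mol
n(Z) = 802.0 / 157.80 = 5.082 mol
n/ν for G = 9.113/2 = 4.557
n/ν for Z = 5.082/2 = 2.541
Smallest n/ν is Z → limiting reagent.
n(B) = (1/2) × 5.082 = 2.541 mol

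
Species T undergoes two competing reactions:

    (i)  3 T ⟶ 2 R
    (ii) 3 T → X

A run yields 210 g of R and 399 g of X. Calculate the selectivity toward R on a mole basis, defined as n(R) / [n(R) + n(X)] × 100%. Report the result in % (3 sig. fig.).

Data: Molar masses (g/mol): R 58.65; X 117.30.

n(R) = 210 / 58.65 = 3.581 mol
n(X) = 399 / 117.30 = 3.402 mol
selectivity = 3.581/(3.581+3.402) × 100 = 51.28 %

51.3 %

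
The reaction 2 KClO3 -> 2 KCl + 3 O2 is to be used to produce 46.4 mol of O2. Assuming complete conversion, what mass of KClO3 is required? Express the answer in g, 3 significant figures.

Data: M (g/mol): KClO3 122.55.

n(O2) = 46.40 mol
n(KClO3) = (2/3) × 46.40 = 30.93 mol
mass = 30.93 × 122.55 = 3790 g

3790 g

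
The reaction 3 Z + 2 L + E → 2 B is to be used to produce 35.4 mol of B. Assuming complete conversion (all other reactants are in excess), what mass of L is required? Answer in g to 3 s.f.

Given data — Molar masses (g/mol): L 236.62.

8380 g

n(B) = 35.40 mol
n(L) = (2/2) × 35.40 = 35.40 mol
mass = 35.40 × 236.62 = 8376 g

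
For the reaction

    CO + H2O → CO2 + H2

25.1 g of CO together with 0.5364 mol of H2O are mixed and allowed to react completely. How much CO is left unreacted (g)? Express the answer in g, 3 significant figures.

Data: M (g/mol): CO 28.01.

n(CO) = 25.10 / 28.01 = 0.8961 mol
n(H2O) = 0.5364 mol
n/ν → CO: 0.8961, H2O: 0.5364; H2O is limiting.
CO consumed = (1/1) × 0.5364 = 0.5364 mol
CO remaining = 0.8961 − 0.5364 = 0.3597 mol
mass = 0.3597 × 28.01 = 10.08 g

10.1 g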